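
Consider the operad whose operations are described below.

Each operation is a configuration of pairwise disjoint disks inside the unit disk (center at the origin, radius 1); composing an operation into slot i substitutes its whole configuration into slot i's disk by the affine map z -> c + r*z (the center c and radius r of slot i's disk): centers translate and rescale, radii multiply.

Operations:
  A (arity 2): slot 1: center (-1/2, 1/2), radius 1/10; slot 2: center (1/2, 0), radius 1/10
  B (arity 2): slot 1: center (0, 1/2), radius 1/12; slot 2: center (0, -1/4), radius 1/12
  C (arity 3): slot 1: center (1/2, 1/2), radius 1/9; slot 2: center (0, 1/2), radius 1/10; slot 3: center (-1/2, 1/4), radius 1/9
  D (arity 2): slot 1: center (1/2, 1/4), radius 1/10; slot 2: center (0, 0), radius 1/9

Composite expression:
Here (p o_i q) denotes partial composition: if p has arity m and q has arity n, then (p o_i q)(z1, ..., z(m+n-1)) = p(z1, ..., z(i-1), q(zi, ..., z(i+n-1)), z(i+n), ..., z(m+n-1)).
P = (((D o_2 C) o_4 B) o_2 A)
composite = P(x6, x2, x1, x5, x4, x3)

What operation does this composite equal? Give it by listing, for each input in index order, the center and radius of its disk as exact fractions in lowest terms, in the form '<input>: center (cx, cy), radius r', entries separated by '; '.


x1: center (5/81, 1/18), radius 1/810; x2: center (4/81, 5/81), radius 1/810; x3: center (-1/18, 2/81), radius 1/972; x4: center (-1/18, 11/324), radius 1/972; x5: center (0, 1/18), radius 1/90; x6: center (1/2, 1/4), radius 1/10


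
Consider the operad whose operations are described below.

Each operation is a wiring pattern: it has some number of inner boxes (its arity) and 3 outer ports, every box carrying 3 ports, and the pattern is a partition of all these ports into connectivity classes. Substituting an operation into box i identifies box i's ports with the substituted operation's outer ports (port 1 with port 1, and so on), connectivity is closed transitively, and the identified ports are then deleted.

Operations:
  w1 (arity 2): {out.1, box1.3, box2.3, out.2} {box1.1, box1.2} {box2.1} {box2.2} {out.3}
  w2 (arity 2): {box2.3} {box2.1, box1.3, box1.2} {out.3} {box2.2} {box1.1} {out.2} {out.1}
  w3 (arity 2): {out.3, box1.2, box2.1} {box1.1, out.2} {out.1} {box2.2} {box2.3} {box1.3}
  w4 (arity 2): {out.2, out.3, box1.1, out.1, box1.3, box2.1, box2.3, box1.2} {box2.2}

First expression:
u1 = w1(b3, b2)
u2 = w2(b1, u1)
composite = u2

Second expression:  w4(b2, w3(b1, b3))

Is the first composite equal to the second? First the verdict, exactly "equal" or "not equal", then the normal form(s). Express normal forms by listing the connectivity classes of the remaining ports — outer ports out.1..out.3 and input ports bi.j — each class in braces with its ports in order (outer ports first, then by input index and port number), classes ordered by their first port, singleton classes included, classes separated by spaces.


Reducing the first expression gives {out.1} {out.2} {out.3} {b1.1} {b1.2, b1.3, b2.3, b3.3} {b2.1} {b2.2} {b3.1, b3.2}
Reducing the second expression gives {out.1, out.2, out.3, b1.2, b2.1, b2.2, b2.3, b3.1} {b1.1} {b1.3} {b3.2} {b3.3}
Different reductions; not equal.

not equal; first: {out.1} {out.2} {out.3} {b1.1} {b1.2, b1.3, b2.3, b3.3} {b2.1} {b2.2} {b3.1, b3.2}; second: {out.1, out.2, out.3, b1.2, b2.1, b2.2, b2.3, b3.1} {b1.1} {b1.3} {b3.2} {b3.3}


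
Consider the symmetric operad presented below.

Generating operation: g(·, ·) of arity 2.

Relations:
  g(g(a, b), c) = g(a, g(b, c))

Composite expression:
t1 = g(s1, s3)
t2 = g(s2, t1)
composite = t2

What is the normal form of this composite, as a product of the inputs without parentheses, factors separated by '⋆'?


Associativity of g dissolves the nesting; only the s-input order survives.
g(s1, s3) unparenthesizes to s1 ⋆ s3
g(s2, g(s1, s3)) unparenthesizes to s2 ⋆ s1 ⋆ s3

s2 ⋆ s1 ⋆ s3


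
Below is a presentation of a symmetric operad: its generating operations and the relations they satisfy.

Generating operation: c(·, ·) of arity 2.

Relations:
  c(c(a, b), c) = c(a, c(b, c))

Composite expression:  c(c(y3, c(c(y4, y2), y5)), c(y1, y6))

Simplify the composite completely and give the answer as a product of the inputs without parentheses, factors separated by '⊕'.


Key point: c is associative — brackets drop, the y-order remains.
c(y4, y2) unparenthesizes to y4 ⊕ y2
c(c(y4, y2), y5) unparenthesizes to y4 ⊕ y2 ⊕ y5
c(y3, c(c(y4, y2), y5)) unparenthesizes to y3 ⊕ y4 ⊕ y2 ⊕ y5
c(y1, y6) unparenthesizes to y1 ⊕ y6
c(c(y3, c(c(y4, y2), y5)), c(y1, y6)) unparenthesizes to y3 ⊕ y4 ⊕ y2 ⊕ y5 ⊕ y1 ⊕ y6

y3 ⊕ y4 ⊕ y2 ⊕ y5 ⊕ y1 ⊕ y6


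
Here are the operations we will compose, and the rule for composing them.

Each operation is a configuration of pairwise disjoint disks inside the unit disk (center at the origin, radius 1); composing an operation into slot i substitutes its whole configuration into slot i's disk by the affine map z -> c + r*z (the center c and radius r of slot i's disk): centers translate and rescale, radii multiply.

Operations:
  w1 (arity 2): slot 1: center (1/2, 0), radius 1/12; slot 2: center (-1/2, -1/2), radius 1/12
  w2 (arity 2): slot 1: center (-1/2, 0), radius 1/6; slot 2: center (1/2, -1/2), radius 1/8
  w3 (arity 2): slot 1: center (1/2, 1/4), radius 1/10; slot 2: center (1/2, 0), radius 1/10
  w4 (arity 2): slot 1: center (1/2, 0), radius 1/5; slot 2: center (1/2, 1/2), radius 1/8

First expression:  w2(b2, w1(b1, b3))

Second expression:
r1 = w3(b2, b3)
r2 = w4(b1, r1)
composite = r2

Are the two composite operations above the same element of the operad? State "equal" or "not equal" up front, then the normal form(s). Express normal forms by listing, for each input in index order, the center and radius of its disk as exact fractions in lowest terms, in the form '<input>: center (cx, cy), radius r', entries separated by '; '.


not equal — first b1: center (9/16, -1/2), radius 1/96; b2: center (-1/2, 0), radius 1/6; b3: center (7/16, -9/16), radius 1/96, second b1: center (1/2, 0), radius 1/5; b2: center (9/16, 17/32), radius 1/80; b3: center (9/16, 1/2), radius 1/80


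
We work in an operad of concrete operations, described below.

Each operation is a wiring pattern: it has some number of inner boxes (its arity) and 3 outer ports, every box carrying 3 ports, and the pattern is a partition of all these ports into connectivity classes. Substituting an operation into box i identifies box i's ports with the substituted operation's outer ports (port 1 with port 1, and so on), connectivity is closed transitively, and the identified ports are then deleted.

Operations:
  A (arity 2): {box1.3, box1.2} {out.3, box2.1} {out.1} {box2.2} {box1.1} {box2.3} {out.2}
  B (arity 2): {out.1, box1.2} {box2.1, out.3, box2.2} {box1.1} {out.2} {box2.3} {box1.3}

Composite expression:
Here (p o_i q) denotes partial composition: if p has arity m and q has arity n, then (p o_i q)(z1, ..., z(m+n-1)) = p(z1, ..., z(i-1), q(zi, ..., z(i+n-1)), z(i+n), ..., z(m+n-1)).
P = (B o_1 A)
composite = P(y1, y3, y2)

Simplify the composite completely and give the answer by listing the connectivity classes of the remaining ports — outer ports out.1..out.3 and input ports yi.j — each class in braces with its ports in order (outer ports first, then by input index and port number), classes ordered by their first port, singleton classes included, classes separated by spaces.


{out.1} {out.2} {out.3, y2.1, y2.2} {y1.1} {y1.2, y1.3} {y2.3} {y3.1} {y3.2} {y3.3}

Treat the ports identified at B as solder joints: merge, then drop.
composing A on (y1, y3), with out.j its own outer ports: {out.1} {out.2} {out.3, y3.1} {y1.1} {y1.2, y1.3} {y3.2} {y3.3}
composing B on (y1, y3, y2), with out.j its own outer ports: {out.1} {out.2} {out.3, y2.1, y2.2} {y1.1} {y1.2, y1.3} {y2.3} {y3.1} {y3.2} {y3.3}


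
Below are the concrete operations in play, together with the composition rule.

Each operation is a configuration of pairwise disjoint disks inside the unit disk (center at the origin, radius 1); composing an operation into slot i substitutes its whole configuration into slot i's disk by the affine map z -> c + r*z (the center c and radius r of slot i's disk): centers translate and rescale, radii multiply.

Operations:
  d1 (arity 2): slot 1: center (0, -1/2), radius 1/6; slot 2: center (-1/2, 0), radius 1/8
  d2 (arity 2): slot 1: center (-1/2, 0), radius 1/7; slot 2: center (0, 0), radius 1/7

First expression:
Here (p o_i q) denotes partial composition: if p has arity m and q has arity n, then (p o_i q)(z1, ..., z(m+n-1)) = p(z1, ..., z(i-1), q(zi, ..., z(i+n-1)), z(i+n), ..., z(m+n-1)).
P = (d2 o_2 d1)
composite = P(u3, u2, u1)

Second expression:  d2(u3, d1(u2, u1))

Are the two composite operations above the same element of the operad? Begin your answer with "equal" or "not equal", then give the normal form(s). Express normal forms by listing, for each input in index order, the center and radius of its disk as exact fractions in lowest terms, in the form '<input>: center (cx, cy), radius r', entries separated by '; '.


equal — both sides give u1: center (-1/14, 0), radius 1/56; u2: center (0, -1/14), radius 1/42; u3: center (-1/2, 0), radius 1/7

The first expression, normalized: u1: center (-1/14, 0), radius 1/56; u2: center (0, -1/14), radius 1/42; u3: center (-1/2, 0), radius 1/7
The second expression, normalized: u1: center (-1/14, 0), radius 1/56; u2: center (0, -1/14), radius 1/42; u3: center (-1/2, 0), radius 1/7
One common form — equal.


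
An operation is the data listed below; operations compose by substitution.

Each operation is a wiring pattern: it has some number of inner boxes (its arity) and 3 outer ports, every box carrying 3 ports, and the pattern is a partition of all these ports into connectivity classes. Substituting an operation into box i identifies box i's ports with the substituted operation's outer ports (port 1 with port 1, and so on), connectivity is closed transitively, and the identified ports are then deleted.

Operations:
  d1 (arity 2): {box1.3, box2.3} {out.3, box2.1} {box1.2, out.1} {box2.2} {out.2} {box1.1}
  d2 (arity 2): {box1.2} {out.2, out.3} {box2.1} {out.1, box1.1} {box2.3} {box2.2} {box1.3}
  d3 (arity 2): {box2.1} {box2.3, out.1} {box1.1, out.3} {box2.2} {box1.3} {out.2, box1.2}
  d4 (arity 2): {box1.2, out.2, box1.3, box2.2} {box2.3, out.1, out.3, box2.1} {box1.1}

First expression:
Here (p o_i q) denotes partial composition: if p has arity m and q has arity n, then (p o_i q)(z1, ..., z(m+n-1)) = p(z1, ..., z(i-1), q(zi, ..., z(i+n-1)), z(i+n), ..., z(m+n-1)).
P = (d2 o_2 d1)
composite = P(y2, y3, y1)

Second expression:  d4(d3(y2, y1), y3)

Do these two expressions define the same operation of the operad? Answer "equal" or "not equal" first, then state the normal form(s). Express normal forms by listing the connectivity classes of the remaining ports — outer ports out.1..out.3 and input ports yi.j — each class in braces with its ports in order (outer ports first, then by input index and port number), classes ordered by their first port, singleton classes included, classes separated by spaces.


In normal form, the first expression is {out.1, y2.1} {out.2, out.3} {y1.1} {y1.2} {y1.3, y3.3} {y2.2} {y2.3} {y3.1} {y3.2}
In normal form, the second expression is {out.1, out.3, y3.1, y3.3} {out.2, y2.1, y2.2, y3.2} {y1.1} {y1.2} {y1.3} {y2.3}
Distinct normal forms: not equal.

not equal: they reduce to {out.1, y2.1} {out.2, out.3} {y1.1} {y1.2} {y1.3, y3.3} {y2.2} {y2.3} {y3.1} {y3.2} and {out.1, out.3, y3.1, y3.3} {out.2, y2.1, y2.2, y3.2} {y1.1} {y1.2} {y1.3} {y2.3}


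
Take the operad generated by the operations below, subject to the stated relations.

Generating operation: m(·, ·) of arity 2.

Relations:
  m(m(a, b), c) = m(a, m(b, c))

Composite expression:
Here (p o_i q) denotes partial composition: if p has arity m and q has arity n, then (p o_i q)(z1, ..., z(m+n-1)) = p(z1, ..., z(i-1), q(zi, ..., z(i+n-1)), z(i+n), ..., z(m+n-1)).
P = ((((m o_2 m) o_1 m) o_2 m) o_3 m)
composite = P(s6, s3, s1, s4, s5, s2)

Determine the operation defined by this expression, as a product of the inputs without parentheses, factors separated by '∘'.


Under associativity of m, the answer is the s's in reading order.
m(s1, s4) spells out as s1 ∘ s4
m(s3, m(s1, s4)) spells out as s3 ∘ s1 ∘ s4
m(s6, m(s3, m(s1, s4))) spells out as s6 ∘ s3 ∘ s1 ∘ s4
m(s5, s2) spells out as s5 ∘ s2
m(m(s6, m(s3, m(s1, s4))), m(s5, s2)) spells out as s6 ∘ s3 ∘ s1 ∘ s4 ∘ s5 ∘ s2

s6 ∘ s3 ∘ s1 ∘ s4 ∘ s5 ∘ s2


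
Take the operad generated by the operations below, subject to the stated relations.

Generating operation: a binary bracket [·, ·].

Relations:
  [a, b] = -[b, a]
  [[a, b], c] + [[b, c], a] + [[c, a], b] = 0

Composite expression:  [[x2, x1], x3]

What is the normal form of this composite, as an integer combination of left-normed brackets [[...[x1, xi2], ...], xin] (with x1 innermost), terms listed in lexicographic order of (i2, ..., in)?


-[[x1, x2], x3]

In the tensor algebra, words opening x1 carry the x1-anchored form.
Composite bracket: [[x2, x1], x3]
Expanding via [a, b] = ab - ba: 4 signed words (2^2 = 4).
Words beginning with x1 determine it all:
  x1x2x3 appears with sign -1, giving the term -[[x1, x2], x3]


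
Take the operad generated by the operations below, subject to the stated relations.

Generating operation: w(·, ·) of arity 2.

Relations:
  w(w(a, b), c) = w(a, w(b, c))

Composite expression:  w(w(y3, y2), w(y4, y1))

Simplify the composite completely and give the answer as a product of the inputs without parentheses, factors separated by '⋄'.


y3 ⋄ y2 ⋄ y4 ⋄ y1


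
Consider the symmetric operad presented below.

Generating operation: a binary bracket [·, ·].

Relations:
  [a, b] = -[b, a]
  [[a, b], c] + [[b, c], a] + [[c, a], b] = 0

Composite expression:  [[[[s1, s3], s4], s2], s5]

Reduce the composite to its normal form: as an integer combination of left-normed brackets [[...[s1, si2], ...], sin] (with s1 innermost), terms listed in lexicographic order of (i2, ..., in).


[[[[s1, s3], s4], s2], s5]


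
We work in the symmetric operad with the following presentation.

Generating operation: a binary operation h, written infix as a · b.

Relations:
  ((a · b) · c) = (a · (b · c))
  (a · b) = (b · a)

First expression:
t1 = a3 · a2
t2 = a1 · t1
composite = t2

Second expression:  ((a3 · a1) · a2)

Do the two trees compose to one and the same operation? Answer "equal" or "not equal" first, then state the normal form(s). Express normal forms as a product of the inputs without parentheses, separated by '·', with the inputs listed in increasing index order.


Normal form of the first expression: a1 · a2 · a3
Normal form of the second expression: a1 · a2 · a3
Identical normal forms: equal.

equal; both compose to a1 · a2 · a3


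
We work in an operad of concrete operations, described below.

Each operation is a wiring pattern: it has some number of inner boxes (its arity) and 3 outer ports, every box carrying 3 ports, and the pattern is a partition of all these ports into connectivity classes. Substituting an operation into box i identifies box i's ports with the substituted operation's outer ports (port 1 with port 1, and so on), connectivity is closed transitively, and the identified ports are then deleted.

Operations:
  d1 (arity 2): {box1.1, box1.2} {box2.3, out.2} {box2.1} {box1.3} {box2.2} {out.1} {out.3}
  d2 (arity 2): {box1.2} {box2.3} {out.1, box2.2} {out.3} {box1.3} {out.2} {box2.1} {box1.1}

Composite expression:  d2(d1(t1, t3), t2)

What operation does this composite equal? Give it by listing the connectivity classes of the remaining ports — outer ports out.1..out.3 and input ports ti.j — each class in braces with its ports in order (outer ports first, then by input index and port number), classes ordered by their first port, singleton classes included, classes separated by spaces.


Reachability decides: close wires over d2-identified ports.
composing d1 on (t1, t3), with out.j its own outer ports: {out.1} {out.2, t3.3} {out.3} {t1.1, t1.2} {t1.3} {t3.1} {t3.2}
composing d2 on (t1, t3, t2), with out.j its own outer ports: {out.1, t2.2} {out.2} {out.3} {t1.1, t1.2} {t1.3} {t2.1} {t2.3} {t3.1} {t3.2} {t3.3}

{out.1, t2.2} {out.2} {out.3} {t1.1, t1.2} {t1.3} {t2.1} {t2.3} {t3.1} {t3.2} {t3.3}


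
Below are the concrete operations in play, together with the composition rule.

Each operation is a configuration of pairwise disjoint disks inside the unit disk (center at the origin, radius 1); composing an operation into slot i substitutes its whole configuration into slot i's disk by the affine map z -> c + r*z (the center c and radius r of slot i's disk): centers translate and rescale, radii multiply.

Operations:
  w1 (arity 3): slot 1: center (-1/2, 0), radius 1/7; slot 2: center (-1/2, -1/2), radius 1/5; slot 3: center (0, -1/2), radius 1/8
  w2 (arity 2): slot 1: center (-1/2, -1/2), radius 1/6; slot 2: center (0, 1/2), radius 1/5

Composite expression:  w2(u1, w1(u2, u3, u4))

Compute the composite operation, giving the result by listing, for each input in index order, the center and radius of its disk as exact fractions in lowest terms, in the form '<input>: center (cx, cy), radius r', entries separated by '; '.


u1: center (-1/2, -1/2), radius 1/6; u2: center (-1/10, 1/2), radius 1/35; u3: center (-1/10, 2/5), radius 1/25; u4: center (0, 2/5), radius 1/40

Below w2, radii multiply path by path; the u-disk centers shift.
tracing u1 down its 1-map path: center (-1/2, -1/2), radius 1/6
tracing u2 down its 2-map path: center (-1/10, 1/2), radius 1/35
tracing u3 down its 2-map path: center (-1/10, 2/5), radius 1/25
tracing u4 down its 2-map path: center (0, 2/5), radius 1/40


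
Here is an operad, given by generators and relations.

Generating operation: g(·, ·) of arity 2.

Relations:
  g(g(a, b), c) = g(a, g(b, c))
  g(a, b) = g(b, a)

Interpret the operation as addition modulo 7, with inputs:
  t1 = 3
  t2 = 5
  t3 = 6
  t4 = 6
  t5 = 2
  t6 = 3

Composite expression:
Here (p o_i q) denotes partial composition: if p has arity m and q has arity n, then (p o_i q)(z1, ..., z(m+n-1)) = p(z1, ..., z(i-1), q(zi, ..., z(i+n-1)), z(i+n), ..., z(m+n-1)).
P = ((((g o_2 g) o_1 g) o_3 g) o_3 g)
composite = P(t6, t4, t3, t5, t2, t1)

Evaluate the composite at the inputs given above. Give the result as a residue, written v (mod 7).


4 (mod 7)

g(t6, t4) = 2
g(t3, t5) = 1
g(g(t3, t5), t2) = 6
g(g(g(t3, t5), t2), t1) = 2
g(g(t6, t4), g(g(g(t3, t5), t2), t1)) = 4


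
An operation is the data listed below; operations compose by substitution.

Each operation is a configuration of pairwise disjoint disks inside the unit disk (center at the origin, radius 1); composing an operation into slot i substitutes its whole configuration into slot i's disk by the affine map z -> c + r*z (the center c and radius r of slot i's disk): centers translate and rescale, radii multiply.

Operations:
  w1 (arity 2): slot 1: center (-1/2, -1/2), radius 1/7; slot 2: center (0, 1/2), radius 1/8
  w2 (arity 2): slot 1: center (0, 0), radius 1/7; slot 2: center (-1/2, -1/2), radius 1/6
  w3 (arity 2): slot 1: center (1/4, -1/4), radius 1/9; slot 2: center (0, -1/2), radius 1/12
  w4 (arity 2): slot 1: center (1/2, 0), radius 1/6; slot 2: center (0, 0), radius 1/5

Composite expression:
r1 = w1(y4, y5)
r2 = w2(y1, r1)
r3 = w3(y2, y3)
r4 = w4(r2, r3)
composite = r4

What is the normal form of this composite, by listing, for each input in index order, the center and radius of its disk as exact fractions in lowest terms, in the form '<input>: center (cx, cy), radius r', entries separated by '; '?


y1: center (1/2, 0), radius 1/42; y2: center (1/20, -1/20), radius 1/45; y3: center (0, -1/10), radius 1/60; y4: center (29/72, -7/72), radius 1/252; y5: center (5/12, -5/72), radius 1/288

Affine substitution under w4: radii multiply and y-centers shift.
y1: after 2 affine steps, its disk has center (1/2, 0), radius 1/42
y4: after 3 affine steps, its disk has center (29/72, -7/72), radius 1/252
y5: after 3 affine steps, its disk has center (5/12, -5/72), radius 1/288
y2: after 2 affine steps, its disk has center (1/20, -1/20), radius 1/45
y3: after 2 affine steps, its disk has center (0, -1/10), radius 1/60


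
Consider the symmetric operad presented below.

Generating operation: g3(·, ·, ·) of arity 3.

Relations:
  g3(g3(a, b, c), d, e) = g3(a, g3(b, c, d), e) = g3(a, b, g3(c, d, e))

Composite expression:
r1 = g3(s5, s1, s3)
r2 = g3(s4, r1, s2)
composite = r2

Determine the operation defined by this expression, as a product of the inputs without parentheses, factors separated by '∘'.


s4 ∘ s5 ∘ s1 ∘ s3 ∘ s2

Every regrouping of g3 is equal, so read the s-inputs in written order.
g3(s5, s1, s3) unparenthesizes to s5 ∘ s1 ∘ s3
g3(s4, g3(s5, s1, s3), s2) unparenthesizes to s4 ∘ s5 ∘ s1 ∘ s3 ∘ s2


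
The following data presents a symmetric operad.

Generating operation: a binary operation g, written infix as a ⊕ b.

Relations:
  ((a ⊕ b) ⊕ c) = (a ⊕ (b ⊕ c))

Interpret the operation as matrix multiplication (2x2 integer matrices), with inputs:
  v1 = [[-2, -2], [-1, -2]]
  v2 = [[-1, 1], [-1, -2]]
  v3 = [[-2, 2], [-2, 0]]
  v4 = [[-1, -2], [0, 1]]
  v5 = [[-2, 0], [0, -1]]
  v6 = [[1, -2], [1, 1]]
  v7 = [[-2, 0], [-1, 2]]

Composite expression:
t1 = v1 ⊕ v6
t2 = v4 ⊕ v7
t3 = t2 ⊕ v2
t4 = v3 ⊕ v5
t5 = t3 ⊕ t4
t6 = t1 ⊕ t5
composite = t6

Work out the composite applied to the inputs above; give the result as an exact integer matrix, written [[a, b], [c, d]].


[[-240, 4], [-144, 0]]

(v1 ⊕ v6) = [[-4, 2], [-3, 0]]
(v4 ⊕ v7) = [[4, -4], [-1, 2]]
((v4 ⊕ v7) ⊕ v2) = [[0, 12], [-1, -5]]
(v3 ⊕ v5) = [[4, -2], [4, 0]]
(((v4 ⊕ v7) ⊕ v2) ⊕ (v3 ⊕ v5)) = [[48, 0], [-24, 2]]
((v1 ⊕ v6) ⊕ (((v4 ⊕ v7) ⊕ v2) ⊕ (v3 ⊕ v5))) = [[-240, 4], [-144, 0]]


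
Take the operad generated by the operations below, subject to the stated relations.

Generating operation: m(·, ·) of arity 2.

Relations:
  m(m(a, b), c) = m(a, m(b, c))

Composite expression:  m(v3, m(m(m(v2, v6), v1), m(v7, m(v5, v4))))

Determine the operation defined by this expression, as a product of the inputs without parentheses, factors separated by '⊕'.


v3 ⊕ v2 ⊕ v6 ⊕ v1 ⊕ v7 ⊕ v5 ⊕ v4

Every regrouping of m is equal, so read the v-inputs in written order.
m(v2, v6) spells out as v2 ⊕ v6
m(m(v2, v6), v1) spells out as v2 ⊕ v6 ⊕ v1
m(v5, v4) spells out as v5 ⊕ v4
m(v7, m(v5, v4)) spells out as v7 ⊕ v5 ⊕ v4
m(m(m(v2, v6), v1), m(v7, m(v5, v4))) spells out as v2 ⊕ v6 ⊕ v1 ⊕ v7 ⊕ v5 ⊕ v4
m(v3, m(m(m(v2, v6), v1), m(v7, m(v5, v4)))) spells out as v3 ⊕ v2 ⊕ v6 ⊕ v1 ⊕ v7 ⊕ v5 ⊕ v4


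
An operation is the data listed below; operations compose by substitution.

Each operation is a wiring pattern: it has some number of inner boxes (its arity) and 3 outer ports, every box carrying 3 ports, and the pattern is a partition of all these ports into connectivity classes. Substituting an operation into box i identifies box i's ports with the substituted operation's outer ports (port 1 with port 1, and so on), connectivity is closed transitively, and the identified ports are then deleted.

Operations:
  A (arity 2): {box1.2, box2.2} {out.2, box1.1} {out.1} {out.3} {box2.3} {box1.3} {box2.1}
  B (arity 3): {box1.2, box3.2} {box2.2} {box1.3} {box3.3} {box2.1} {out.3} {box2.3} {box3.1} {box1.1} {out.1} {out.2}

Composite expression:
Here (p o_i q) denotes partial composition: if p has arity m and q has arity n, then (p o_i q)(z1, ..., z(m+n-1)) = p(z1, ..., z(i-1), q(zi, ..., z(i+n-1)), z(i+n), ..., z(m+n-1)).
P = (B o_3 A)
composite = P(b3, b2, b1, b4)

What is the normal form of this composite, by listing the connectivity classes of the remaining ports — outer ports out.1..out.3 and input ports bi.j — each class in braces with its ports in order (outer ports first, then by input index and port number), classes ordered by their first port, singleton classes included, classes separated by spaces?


{out.1} {out.2} {out.3} {b1.1, b3.2} {b1.2, b4.2} {b1.3} {b2.1} {b2.2} {b2.3} {b3.1} {b3.3} {b4.1} {b4.3}

After gluing at B, chains via deleted ports link the b-ports.
the subtree at A composes to {out.1} {out.2, b1.1} {out.3} {b1.2, b4.2} {b1.3} {b4.1} {b4.3} on (b1, b4); out.j = own outer ports
the subtree at B composes to {out.1} {out.2} {out.3} {b1.1, b3.2} {b1.2, b4.2} {b1.3} {b2.1} {b2.2} {b2.3} {b3.1} {b3.3} {b4.1} {b4.3} on (b3, b2, b1, b4); out.j = own outer ports


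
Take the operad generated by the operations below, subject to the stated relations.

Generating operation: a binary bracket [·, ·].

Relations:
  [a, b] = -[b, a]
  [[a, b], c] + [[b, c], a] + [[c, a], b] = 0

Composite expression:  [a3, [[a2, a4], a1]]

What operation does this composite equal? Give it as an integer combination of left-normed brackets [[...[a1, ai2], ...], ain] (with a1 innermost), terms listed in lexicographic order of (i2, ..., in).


In the tensor algebra, words opening a1 carry the a1-anchored form.
Composite bracket: [a3, [[a2, a4], a1]]
Applying ab - ba throughout gives 8 signed words (2^3 = 8).
Words beginning with a1 determine it all:
  a1a2a4a3 appears with sign +1, giving the term +[[[a1, a2], a4], a3]
  a1a4a2a3 appears with sign -1, giving the term -[[[a1, a4], a2], a3]

[[[a1, a2], a4], a3] - [[[a1, a4], a2], a3]


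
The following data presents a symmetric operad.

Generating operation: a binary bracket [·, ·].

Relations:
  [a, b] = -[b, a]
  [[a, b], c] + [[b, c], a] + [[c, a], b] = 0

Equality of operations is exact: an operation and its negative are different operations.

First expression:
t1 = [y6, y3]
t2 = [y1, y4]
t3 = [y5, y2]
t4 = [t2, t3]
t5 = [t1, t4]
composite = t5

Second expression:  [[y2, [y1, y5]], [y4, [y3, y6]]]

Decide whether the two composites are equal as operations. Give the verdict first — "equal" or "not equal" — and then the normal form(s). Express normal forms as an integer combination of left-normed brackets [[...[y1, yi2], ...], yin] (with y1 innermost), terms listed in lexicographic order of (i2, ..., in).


In normal form, the first expression is -[[[[[y1, y4], y2], y5], y3], y6] + [[[[[y1, y4], y2], y5], y6], y3] + [[[[[y1, y4], y5], y2], y3], y6] - [[[[[y1, y4], y5], y2], y6], y3]
In normal form, the second expression is [[[[[y1, y5], y2], y3], y6], y4] - [[[[[y1, y5], y2], y4], y3], y6] + [[[[[y1, y5], y2], y4], y6], y3] - [[[[[y1, y5], y2], y6], y3], y4]
Different reductions; not equal.

not equal: they reduce to -[[[[[y1, y4], y2], y5], y3], y6] + [[[[[y1, y4], y2], y5], y6], y3] + [[[[[y1, y4], y5], y2], y3], y6] - [[[[[y1, y4], y5], y2], y6], y3] and [[[[[y1, y5], y2], y3], y6], y4] - [[[[[y1, y5], y2], y4], y3], y6] + [[[[[y1, y5], y2], y4], y6], y3] - [[[[[y1, y5], y2], y6], y3], y4]


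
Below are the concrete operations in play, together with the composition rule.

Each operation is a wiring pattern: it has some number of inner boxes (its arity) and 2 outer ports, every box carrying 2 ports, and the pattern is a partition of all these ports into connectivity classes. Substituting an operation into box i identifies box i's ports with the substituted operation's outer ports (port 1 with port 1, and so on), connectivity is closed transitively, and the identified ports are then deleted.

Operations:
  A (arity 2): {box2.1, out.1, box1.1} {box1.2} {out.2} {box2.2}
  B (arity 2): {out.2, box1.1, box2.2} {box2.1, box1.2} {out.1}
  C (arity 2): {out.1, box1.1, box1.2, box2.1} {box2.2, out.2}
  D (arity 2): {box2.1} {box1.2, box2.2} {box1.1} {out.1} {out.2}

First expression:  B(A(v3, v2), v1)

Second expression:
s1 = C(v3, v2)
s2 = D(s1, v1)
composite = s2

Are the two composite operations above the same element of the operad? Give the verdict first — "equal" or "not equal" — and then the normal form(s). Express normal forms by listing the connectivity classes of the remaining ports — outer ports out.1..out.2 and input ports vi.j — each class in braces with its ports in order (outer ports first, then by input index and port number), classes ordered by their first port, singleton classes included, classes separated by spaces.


not equal; the first gives {out.1} {out.2, v1.2, v2.1, v3.1} {v1.1} {v2.2} {v3.2} and the second {out.1} {out.2} {v1.1} {v1.2, v2.2} {v2.1, v3.1, v3.2}

The first expression reduces to {out.1} {out.2, v1.2, v2.1, v3.1} {v1.1} {v2.2} {v3.2}
The second expression reduces to {out.1} {out.2} {v1.1} {v1.2, v2.2} {v2.1, v3.1, v3.2}
The forms do not match — not equal.


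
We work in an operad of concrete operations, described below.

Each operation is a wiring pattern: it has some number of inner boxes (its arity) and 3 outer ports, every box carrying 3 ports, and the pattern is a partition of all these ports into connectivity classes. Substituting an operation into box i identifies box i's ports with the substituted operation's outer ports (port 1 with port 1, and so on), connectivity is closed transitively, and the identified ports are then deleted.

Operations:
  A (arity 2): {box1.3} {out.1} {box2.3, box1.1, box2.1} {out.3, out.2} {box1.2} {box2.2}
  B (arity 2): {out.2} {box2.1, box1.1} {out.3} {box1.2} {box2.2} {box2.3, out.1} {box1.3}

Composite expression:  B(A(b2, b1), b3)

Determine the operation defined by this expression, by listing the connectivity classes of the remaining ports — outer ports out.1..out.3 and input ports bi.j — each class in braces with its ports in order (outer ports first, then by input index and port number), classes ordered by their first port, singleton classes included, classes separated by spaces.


{out.1, b3.3} {out.2} {out.3} {b1.1, b1.3, b2.1} {b1.2} {b2.2} {b2.3} {b3.1} {b3.2}

Reachability decides: close wires over B-identified ports.
through A, on inputs (b2, b1): {out.1} {out.2, out.3} {b1.1, b1.3, b2.1} {b1.2} {b2.2} {b2.3} (out.j = stage outer ports)
through B, on inputs (b2, b1, b3): {out.1, b3.3} {out.2} {out.3} {b1.1, b1.3, b2.1} {b1.2} {b2.2} {b2.3} {b3.1} {b3.2} (out.j = stage outer ports)


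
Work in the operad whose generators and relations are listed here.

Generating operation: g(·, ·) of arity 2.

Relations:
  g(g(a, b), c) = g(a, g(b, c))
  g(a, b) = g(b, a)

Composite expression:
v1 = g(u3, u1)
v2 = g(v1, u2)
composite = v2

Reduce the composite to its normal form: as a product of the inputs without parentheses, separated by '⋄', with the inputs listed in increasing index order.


With g associative and commutative, the u-input set is all that matters.
g(u3, u1) reduces to u3 ⋄ u1
g(g(u3, u1), u2) reduces to u3 ⋄ u1 ⋄ u2
sorting the factors by input index: u1 ⋄ u2 ⋄ u3

u1 ⋄ u2 ⋄ u3


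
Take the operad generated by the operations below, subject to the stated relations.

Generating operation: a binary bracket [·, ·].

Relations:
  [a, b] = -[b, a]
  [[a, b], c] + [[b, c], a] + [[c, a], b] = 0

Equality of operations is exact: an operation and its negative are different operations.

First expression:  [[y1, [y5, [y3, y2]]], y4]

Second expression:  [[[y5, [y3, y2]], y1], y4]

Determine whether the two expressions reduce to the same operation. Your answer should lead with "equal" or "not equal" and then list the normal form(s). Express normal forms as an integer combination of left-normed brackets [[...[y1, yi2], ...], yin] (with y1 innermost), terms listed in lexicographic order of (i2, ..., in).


The first expression, normalized: [[[[y1, y2], y3], y5], y4] - [[[[y1, y3], y2], y5], y4] - [[[[y1, y5], y2], y3], y4] + [[[[y1, y5], y3], y2], y4]
The second expression, normalized: -[[[[y1, y2], y3], y5], y4] + [[[[y1, y3], y2], y5], y4] + [[[[y1, y5], y2], y3], y4] - [[[[y1, y5], y3], y2], y4]
The forms do not match — not equal.

not equal — first [[[[y1, y2], y3], y5], y4] - [[[[y1, y3], y2], y5], y4] - [[[[y1, y5], y2], y3], y4] + [[[[y1, y5], y3], y2], y4], second -[[[[y1, y2], y3], y5], y4] + [[[[y1, y3], y2], y5], y4] + [[[[y1, y5], y2], y3], y4] - [[[[y1, y5], y3], y2], y4]


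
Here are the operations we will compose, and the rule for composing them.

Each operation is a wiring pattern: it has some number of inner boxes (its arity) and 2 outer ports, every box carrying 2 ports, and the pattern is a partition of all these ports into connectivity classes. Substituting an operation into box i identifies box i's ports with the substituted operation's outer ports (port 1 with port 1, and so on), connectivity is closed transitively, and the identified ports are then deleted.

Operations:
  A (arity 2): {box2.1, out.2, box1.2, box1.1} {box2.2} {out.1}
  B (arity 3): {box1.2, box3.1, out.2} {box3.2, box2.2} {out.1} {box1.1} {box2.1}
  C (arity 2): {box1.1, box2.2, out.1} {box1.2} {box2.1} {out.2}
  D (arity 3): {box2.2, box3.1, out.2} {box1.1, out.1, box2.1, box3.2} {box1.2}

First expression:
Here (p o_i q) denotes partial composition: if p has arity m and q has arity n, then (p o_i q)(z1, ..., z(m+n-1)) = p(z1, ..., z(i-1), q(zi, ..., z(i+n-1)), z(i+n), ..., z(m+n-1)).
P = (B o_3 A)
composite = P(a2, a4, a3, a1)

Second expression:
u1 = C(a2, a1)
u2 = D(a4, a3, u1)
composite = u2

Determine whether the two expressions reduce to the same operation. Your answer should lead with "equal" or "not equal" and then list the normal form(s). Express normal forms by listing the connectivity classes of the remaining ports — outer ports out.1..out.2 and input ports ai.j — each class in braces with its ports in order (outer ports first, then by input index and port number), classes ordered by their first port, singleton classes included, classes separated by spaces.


not equal — first {out.1} {out.2, a2.2} {a1.1, a3.1, a3.2, a4.2} {a1.2} {a2.1} {a4.1}, second {out.1, a3.1, a4.1} {out.2, a1.2, a2.1, a3.2} {a1.1} {a2.2} {a4.2}

The first expression, normalized: {out.1} {out.2, a2.2} {a1.1, a3.1, a3.2, a4.2} {a1.2} {a2.1} {a4.1}
The second expression, normalized: {out.1, a3.1, a4.1} {out.2, a1.2, a2.1, a3.2} {a1.1} {a2.2} {a4.2}
Distinct normal forms: not equal.


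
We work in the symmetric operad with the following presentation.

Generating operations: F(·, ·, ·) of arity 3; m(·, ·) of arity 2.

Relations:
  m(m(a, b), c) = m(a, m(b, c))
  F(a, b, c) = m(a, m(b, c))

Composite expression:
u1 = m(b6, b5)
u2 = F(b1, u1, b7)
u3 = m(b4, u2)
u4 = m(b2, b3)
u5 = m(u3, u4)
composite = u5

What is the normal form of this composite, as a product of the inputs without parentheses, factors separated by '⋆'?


b4 ⋆ b1 ⋆ b6 ⋆ b5 ⋆ b7 ⋆ b2 ⋆ b3


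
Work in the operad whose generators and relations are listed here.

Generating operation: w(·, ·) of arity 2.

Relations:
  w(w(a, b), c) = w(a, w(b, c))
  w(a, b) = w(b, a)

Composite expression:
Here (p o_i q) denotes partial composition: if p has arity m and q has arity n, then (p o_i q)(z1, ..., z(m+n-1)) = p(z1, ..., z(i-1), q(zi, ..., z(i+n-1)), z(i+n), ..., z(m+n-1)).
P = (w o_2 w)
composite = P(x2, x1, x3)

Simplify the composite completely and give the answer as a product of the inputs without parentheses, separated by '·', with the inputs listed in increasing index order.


x1 · x2 · x3


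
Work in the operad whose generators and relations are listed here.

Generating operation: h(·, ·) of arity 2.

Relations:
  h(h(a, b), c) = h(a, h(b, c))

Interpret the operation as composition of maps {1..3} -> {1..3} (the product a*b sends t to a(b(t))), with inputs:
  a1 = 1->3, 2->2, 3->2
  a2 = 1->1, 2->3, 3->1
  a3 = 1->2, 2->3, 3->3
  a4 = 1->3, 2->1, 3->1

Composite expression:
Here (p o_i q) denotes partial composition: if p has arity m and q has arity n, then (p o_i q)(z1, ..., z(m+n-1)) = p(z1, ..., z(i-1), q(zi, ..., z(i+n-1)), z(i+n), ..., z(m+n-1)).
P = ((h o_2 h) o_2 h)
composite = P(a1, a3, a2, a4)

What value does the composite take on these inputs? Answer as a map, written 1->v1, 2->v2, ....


1->2, 2->2, 3->2

h(a3, a2) = 1->2, 2->3, 3->2
h(h(a3, a2), a4) = 1->2, 2->2, 3->2
h(a1, h(h(a3, a2), a4)) = 1->2, 2->2, 3->2


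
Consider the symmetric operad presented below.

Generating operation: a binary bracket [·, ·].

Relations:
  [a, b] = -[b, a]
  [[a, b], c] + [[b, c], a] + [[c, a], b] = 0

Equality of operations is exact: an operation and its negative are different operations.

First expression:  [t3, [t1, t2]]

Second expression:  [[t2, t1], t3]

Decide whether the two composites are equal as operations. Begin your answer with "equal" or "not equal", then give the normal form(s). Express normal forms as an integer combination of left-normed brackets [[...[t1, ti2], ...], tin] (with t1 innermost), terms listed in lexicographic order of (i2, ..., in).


Reducing the first expression gives -[[t1, t2], t3]
Reducing the second expression gives -[[t1, t2], t3]
One common form — equal.

equal; the common form is -[[t1, t2], t3]


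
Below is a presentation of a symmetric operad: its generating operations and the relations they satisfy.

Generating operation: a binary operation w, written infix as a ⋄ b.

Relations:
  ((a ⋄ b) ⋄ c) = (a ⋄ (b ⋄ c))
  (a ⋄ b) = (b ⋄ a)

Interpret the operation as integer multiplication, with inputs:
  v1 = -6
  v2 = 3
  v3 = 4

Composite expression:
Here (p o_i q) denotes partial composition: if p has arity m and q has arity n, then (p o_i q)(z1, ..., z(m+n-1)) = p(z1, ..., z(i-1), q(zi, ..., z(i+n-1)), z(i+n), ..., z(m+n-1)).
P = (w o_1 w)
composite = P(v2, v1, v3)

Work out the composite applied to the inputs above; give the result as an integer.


-72

(v2 ⋄ v1) = -18
((v2 ⋄ v1) ⋄ v3) = -72


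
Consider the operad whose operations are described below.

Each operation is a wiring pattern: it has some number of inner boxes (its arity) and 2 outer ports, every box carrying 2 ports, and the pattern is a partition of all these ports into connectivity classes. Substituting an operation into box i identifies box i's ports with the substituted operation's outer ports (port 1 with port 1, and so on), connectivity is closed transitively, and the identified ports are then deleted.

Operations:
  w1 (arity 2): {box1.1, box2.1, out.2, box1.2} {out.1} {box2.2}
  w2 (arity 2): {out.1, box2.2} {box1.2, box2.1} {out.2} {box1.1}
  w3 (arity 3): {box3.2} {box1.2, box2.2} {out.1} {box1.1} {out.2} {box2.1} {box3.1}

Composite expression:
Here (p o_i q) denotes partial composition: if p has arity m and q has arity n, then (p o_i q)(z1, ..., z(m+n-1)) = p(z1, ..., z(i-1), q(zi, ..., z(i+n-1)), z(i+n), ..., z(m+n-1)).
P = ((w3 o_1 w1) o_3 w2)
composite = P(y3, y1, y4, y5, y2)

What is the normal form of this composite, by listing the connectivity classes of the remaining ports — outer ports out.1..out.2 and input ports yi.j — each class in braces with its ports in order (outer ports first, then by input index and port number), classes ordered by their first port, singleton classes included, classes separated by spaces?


{out.1} {out.2} {y1.1, y3.1, y3.2} {y1.2} {y2.1} {y2.2} {y4.1} {y4.2, y5.1} {y5.2}

Connectivity passes through glued w3-boundaries; trace each wire chain.
stage w1: inputs (y3, y1), connectivity {out.1} {out.2, y1.1, y3.1, y3.2} {y1.2}, out.j its boundary
stage w2: inputs (y4, y5), connectivity {out.1, y5.2} {out.2} {y4.1} {y4.2, y5.1}, out.j its boundary
stage w3: inputs (y3, y1, y4, y5, y2), connectivity {out.1} {out.2} {y1.1, y3.1, y3.2} {y1.2} {y2.1} {y2.2} {y4.1} {y4.2, y5.1} {y5.2}, out.j its boundary


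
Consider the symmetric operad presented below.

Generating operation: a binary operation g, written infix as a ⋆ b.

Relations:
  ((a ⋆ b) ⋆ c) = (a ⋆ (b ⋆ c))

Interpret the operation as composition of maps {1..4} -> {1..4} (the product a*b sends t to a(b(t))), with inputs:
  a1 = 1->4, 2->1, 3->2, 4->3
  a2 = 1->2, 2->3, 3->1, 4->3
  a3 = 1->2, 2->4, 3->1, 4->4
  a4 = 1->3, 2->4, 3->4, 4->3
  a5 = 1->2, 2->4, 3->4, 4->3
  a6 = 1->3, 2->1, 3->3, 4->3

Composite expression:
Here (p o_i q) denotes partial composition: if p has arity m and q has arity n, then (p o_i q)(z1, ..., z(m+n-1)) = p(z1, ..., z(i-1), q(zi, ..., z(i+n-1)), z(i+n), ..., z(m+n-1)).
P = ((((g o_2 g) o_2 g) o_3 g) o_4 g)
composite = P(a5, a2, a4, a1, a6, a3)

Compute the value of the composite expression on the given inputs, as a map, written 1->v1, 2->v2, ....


(a1 ⋆ a6) = 1->2, 2->4, 3->2, 4->2
(a4 ⋆ (a1 ⋆ a6)) = 1->4, 2->3, 3->4, 4->4
(a2 ⋆ (a4 ⋆ (a1 ⋆ a6))) = 1->3, 2->1, 3->3, 4->3
((a2 ⋆ (a4 ⋆ (a1 ⋆ a6))) ⋆ a3) = 1->1, 2->3, 3->3, 4->3
(a5 ⋆ ((a2 ⋆ (a4 ⋆ (a1 ⋆ a6))) ⋆ a3)) = 1->2, 2->4, 3->4, 4->4

1->2, 2->4, 3->4, 4->4
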